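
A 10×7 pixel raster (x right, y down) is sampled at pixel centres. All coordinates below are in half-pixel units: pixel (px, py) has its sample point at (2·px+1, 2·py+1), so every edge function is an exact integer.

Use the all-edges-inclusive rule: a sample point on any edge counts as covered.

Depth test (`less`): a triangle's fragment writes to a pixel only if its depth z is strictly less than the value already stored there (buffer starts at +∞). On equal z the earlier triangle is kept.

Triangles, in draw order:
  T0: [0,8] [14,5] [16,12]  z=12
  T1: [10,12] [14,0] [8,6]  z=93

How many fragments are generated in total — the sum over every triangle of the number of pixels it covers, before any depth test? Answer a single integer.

T0:
  2·area = 104
  edge (0, 8)→(14, 5): d=(14,-3) inclusive
  edge (14, 5)→(16, 12): d=(2,7) inclusive
  edge (16, 12)→(0, 8): d=(-16,-4) inclusive
    (2,3)@(5, 7): e=[1,67,36] → X
    (3,3)@(7, 7): e=[7,53,44] → X
    (4,3)@(9, 7): e=[13,39,52] → X
    (5,3)@(11, 7): e=[19,25,60] → X
    (6,3)@(13, 7): e=[25,11,68] → X
    (7,3)@(15, 7): e=[31,-3,76] → .
    (2,4)@(5, 9): e=[29,71,4] → X
    (7,4)@(15, 9): e=[59,1,44] → X
    (8,4)@(17, 9): e=[65,-13,52] → .
    (2,5)@(5, 11): e=[57,75,-28] → .
    (3,5)@(7, 11): e=[63,61,-20] → .
    (4,5)@(9, 11): e=[69,47,-12] → .
  covered (13 px):
    . . . . . . . . . .
    . . . . . . . . . .
    . . . . . . . . . .
    . . X X X X X . . .
    . . X X X X X X . .
    . . . . . . X X . .
    . . . . . . . . . .
T1:
  2·area = 48  (B↔C swapped to make it positive)
  edge (10, 12)→(8, 6): d=(-2,-6) inclusive
  edge (8, 6)→(14, 0): d=(6,-6) inclusive
  edge (14, 0)→(10, 12): d=(-4,12) inclusive
    (6,0)@(13, 1): e=[40,0,8] → X  [on edge]
    (7,0)@(15, 1): e=[52,12,-16] → .
    (3,1)@(7, 3): e=[0,-24,72] → .  [on edge]
    (5,1)@(11, 3): e=[24,0,24] → X  [on edge]
    (6,1)@(13, 3): e=[36,12,0] → X  [on edge]
    (7,1)@(15, 3): e=[48,24,-24] → .
    (4,2)@(9, 5): e=[8,0,40] → X  [on edge]
    (6,2)@(13, 5): e=[32,24,-8] → .
    (3,3)@(7, 7): e=[-8,0,56] → .  [on edge]
    (4,3)@(9, 7): e=[4,12,32] → X
    (6,3)@(13, 7): e=[28,36,-16] → .
    (2,4)@(5, 9): e=[-24,0,72] → .  [on edge]
    (4,4)@(9, 9): e=[0,24,24] → X  [on edge]
    (5,4)@(11, 9): e=[12,36,0] → X  [on edge]
    (1,5)@(3, 11): e=[-40,0,88] → .  [on edge]
    (0,6)@(1, 13): e=[-56,0,104] → .  [on edge]
  covered (9 px):
    . . . . . . X . . .
    . . . . . X X . . .
    . . . . X X . . . .
    . . . . X X . . . .
    . . . . X X . . . .
    . . . . . . . . . .
    . . . . . . . . . .

Final: 22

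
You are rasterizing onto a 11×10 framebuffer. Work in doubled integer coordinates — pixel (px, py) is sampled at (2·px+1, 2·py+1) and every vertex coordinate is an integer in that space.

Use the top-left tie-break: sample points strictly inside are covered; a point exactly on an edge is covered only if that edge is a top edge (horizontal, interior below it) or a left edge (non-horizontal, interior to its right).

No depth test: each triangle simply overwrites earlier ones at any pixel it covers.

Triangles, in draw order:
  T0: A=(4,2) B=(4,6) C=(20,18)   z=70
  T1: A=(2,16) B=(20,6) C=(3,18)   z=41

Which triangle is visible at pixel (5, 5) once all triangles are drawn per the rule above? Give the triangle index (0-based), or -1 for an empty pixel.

T0:
  2·area = 64  (B↔C swapped to make it positive)
  edge (4, 2)→(20, 18): d=(16,16) right/bottom  bias=-1
  edge (20, 18)→(4, 6): d=(-16,-12) top-left  bias=+0
  edge (4, 6)→(4, 2): d=(0,-4) top-left  bias=+0
    (1,0)@(3, 1): e=[0,68,-4] → .  [on edge]
    (2,1)@(5, 3): e=[0,60,4] → .  [on edge]
    (2,2)@(5, 5): e=[32,28,4] → X
    (3,2)@(7, 5): e=[0,52,12] → .  [on edge]
    (2,3)@(5, 7): e=[64,-4,4] → .
    (3,3)@(7, 7): e=[32,20,12] → X
    (4,3)@(9, 7): e=[0,44,20] → .  [on edge]
    (3,4)@(7, 9): e=[64,-12,12] → .
    (4,4)@(9, 9): e=[32,12,20] → X
    (5,4)@(11, 9): e=[0,36,28] → .  [on edge]
    (4,5)@(9, 11): e=[64,-20,20] → .
    (5,5)@(11, 11): e=[32,4,28] → X
    (6,5)@(13, 11): e=[0,28,36] → .  [on edge]
    (7,6)@(15, 13): e=[0,20,44] → .  [on edge]
    (8,7)@(17, 15): e=[0,12,52] → .  [on edge]
    (9,8)@(19, 17): e=[0,4,60] → .  [on edge]
    (10,9)@(21, 19): e=[0,-4,68] → .  [on edge]
  covered (4 px):
    . . . . . . . . . . .
    . . . . . . . . . . .
    . . X . . . . . . . .
    . . . X . . . . . . .
    . . . . X . . . . . .
    . . . . . X . . . . .
    . . . . . . . . . . .
    . . . . . . . . . . .
    . . . . . . . . . . .
    . . . . . . . . . . .
T1:
  2·area = 46
  edge (2, 16)→(20, 6): d=(18,-10) top-left  bias=+0
  edge (20, 6)→(3, 18): d=(-17,12) right/bottom  bias=-1
  edge (3, 18)→(2, 16): d=(-1,-2) top-left  bias=+0
    (7,4)@(15, 9): e=[4,9,33] → X
    (8,4)@(17, 9): e=[24,-15,37] → .
    (5,5)@(11, 11): e=[0,23,23] → X  [on edge]
    (6,5)@(13, 11): e=[20,-1,27] → .
    (7,5)@(15, 11): e=[40,-25,31] → .
    (4,6)@(9, 13): e=[16,13,17] → X
    (5,6)@(11, 13): e=[36,-11,21] → .
    (2,7)@(5, 15): e=[12,27,7] → X
    (3,7)@(7, 15): e=[32,3,11] → X
    (4,7)@(9, 15): e=[52,-21,15] → .
    (1,8)@(3, 17): e=[28,17,1] → X
    (2,8)@(5, 17): e=[48,-7,5] → .
  covered (6 px):
    . . . . . . . . . . .
    . . . . . . . . . . .
    . . . . . . . . . . .
    . . . . . . . . . . .
    . . . . . . . X . . .
    . . . . . X . . . . .
    . . . . X . . . . . .
    . . X X . . . . . . .
    . X . . . . . . . . .
    . . . . . . . . . . .

Z-buffer (winner per pixel, '.' = empty):
  . . . . . . . . . . .
  . . . . . . . . . . .
  . . 0 . . . . . . . .
  . . . 0 . . . . . . .
  . . . . 0 . . 1 . . .
  . . . . . 1 . . . . .
  . . . . 1 . . . . . .
  . . 1 1 . . . . . . .
  . 1 . . . . . . . . .
  . . . . . . . . . . .

Answer: 1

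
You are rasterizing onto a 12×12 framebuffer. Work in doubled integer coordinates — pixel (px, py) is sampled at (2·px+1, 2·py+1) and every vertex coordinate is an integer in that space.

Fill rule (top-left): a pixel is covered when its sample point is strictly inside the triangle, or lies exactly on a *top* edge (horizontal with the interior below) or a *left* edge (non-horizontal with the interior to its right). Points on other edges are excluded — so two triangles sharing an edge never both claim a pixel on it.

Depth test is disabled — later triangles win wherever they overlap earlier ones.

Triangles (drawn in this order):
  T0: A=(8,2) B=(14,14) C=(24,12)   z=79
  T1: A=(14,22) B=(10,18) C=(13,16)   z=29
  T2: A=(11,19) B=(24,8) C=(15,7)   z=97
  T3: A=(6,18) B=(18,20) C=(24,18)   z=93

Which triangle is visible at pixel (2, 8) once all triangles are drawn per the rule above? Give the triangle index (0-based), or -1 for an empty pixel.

T0:
  2·area = 132  (B↔C swapped to make it positive)
  edge (8, 2)→(24, 12): d=(16,10) right/bottom  bias=-1
  edge (24, 12)→(14, 14): d=(-10,2) right/bottom  bias=-1
  edge (14, 14)→(8, 2): d=(-6,-12) top-left  bias=+0
    (4,1)@(9, 3): e=[6,120,6] → #
    (5,1)@(11, 3): e=[-14,116,30] → ·
    (4,2)@(9, 5): e=[38,100,-6] → ·
    (5,2)@(11, 5): e=[18,96,18] → #
    (6,2)@(13, 5): e=[-2,92,42] → ·
    (5,3)@(11, 7): e=[50,76,6] → #
    (6,3)@(13, 7): e=[30,72,30] → #
    (7,3)@(15, 7): e=[10,68,54] → #
    (8,3)@(17, 7): e=[-10,64,78] → ·
    (5,4)@(11, 9): e=[82,56,-6] → ·
    (6,4)@(13, 9): e=[62,52,18] → #
    (8,4)@(17, 9): e=[22,44,66] → #
    (9,6)@(19, 13): e=[66,0,66] → ·  [on edge]
    (4,7)@(9, 15): e=[198,0,-66] → ·  [on edge]
  covered (16 px):
    · · · · · · · · · · · ·
    · · · · # · · · · · · ·
    · · · · · # · · · · · ·
    · · · · · # # # · · · ·
    · · · · · · # # # # · ·
    · · · · · · # # # # # ·
    · · · · · · · # # · · ·
    · · · · · · · · · · · ·
    · · · · · · · · · · · ·
    · · · · · · · · · · · ·
    · · · · · · · · · · · ·
    · · · · · · · · · · · ·
T1:
  2·area = 20
  edge (14, 22)→(10, 18): d=(-4,-4) top-left  bias=+0
  edge (10, 18)→(13, 16): d=(3,-2) top-left  bias=+0
  edge (13, 16)→(14, 22): d=(1,6) right/bottom  bias=-1
    (0,4)@(1, 9): e=[0,-45,65] → ·  [on edge]
    (1,5)@(3, 11): e=[0,-35,55] → ·  [on edge]
    (2,6)@(5, 13): e=[0,-25,45] → ·  [on edge]
    (3,7)@(7, 15): e=[0,-15,35] → ·  [on edge]
    (4,8)@(9, 17): e=[0,-5,25] → ·  [on edge]
    (6,8)@(13, 17): e=[16,3,1] → #
    (7,8)@(15, 17): e=[24,7,-11] → ·
    (5,9)@(11, 19): e=[0,5,15] → #  [on edge]
    (7,9)@(15, 19): e=[16,13,-9] → ·
    (5,10)@(11, 21): e=[-8,11,17] → ·
    (6,10)@(13, 21): e=[0,15,5] → #  [on edge]
    (7,10)@(15, 21): e=[8,19,-7] → ·
    (7,11)@(15, 23): e=[0,25,-5] → ·  [on edge]
  covered (4 px):
    · · · · · · · · · · · ·
    · · · · · · · · · · · ·
    · · · · · · · · · · · ·
    · · · · · · · · · · · ·
    · · · · · · · · · · · ·
    · · · · · · · · · · · ·
    · · · · · · · · · · · ·
    · · · · · · · · · · · ·
    · · · · · · # · · · · ·
    · · · · · # # · · · · ·
    · · · · · · # · · · · ·
    · · · · · · · · · · · ·
T2:
  2·area = 112  (B↔C swapped to make it positive)
  edge (11, 19)→(15, 7): d=(4,-12) top-left  bias=+0
  edge (15, 7)→(24, 8): d=(9,1) right/bottom  bias=-1
  edge (24, 8)→(11, 19): d=(-13,11) right/bottom  bias=-1
    (8,0)@(17, 1): e=[0,-56,168] → ·  [on edge]
    (7,3)@(15, 7): e=[0,0,112] → ·  [on edge]
    (7,4)@(15, 9): e=[8,18,86] → #
    (8,4)@(17, 9): e=[32,16,64] → #
    (9,4)@(19, 9): e=[56,14,42] → #
    (10,4)@(21, 9): e=[80,12,20] → #
    (11,4)@(23, 9): e=[104,10,-2] → ·
    (7,5)@(15, 11): e=[16,36,60] → #
    (10,5)@(21, 11): e=[88,30,-6] → ·
    (6,6)@(13, 13): e=[0,56,56] → #  [on edge]
    (9,6)@(19, 13): e=[72,50,-10] → ·
    (6,7)@(13, 15): e=[8,74,30] → #
    (5,9)@(11, 19): e=[0,112,0] → ·  [on edge]
  covered (13 px):
    · · · · · · · · · · · ·
    · · · · · · · · · · · ·
    · · · · · · · · · · · ·
    · · · · · · · · · · · ·
    · · · · · · · # # # # ·
    · · · · · · · # # # · ·
    · · · · · · # # # · · ·
    · · · · · · # # · · · ·
    · · · · · · # · · · · ·
    · · · · · · · · · · · ·
    · · · · · · · · · · · ·
    · · · · · · · · · · · ·
T3:
  2·area = 36  (B↔C swapped to make it positive)
  edge (6, 18)→(24, 18): d=(18,0) top-left  bias=+0
  edge (24, 18)→(18, 20): d=(-6,2) right/bottom  bias=-1
  edge (18, 20)→(6, 18): d=(-12,-2) top-left  bias=+0
    (6,9)@(13, 19): e=[18,16,2] → #
    (7,9)@(15, 19): e=[18,12,6] → #
    (8,9)@(17, 19): e=[18,8,10] → #
    (9,9)@(19, 19): e=[18,4,14] → #
    (10,9)@(21, 19): e=[18,0,18] → ·  [on edge]
    (6,10)@(13, 21): e=[54,4,-22] → ·
    (7,10)@(15, 21): e=[54,0,-18] → ·  [on edge]
    (8,10)@(17, 21): e=[54,-4,-14] → ·
    (9,10)@(19, 21): e=[54,-8,-10] → ·
    (4,11)@(9, 23): e=[90,0,-54] → ·  [on edge]
  covered (4 px):
    · · · · · · · · · · · ·
    · · · · · · · · · · · ·
    · · · · · · · · · · · ·
    · · · · · · · · · · · ·
    · · · · · · · · · · · ·
    · · · · · · · · · · · ·
    · · · · · · · · · · · ·
    · · · · · · · · · · · ·
    · · · · · · · · · · · ·
    · · · · · · # # # # · ·
    · · · · · · · · · · · ·
    · · · · · · · · · · · ·

Z-buffer (winner per pixel, '.' = empty):
  . . . . . . . . . . . .
  . . . . 0 . . . . . . .
  . . . . . 0 . . . . . .
  . . . . . 0 0 0 . . . .
  . . . . . . 0 2 2 2 2 .
  . . . . . . 0 2 2 2 0 .
  . . . . . . 2 2 2 . . .
  . . . . . . 2 2 . . . .
  . . . . . . 2 . . . . .
  . . . . . 1 3 3 3 3 . .
  . . . . . . 1 . . . . .
  . . . . . . . . . . . .

Result: -1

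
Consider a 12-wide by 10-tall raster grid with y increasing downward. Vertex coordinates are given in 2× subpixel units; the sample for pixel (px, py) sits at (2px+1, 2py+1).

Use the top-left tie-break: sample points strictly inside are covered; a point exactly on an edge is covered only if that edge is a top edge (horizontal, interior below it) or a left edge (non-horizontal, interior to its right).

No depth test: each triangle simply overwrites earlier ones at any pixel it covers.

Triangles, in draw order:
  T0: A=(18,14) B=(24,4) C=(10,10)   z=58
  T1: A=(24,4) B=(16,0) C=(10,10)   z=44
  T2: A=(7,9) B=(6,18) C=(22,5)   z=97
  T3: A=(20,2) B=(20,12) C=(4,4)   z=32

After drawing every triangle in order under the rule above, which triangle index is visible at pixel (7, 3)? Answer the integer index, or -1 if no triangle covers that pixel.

T0:
  2·area = 104  (B↔C swapped to make it positive)
  edge (18, 14)→(10, 10): d=(-8,-4) top-left  bias=+0
  edge (10, 10)→(24, 4): d=(14,-6) top-left  bias=+0
  edge (24, 4)→(18, 14): d=(-6,10) right/bottom  bias=-1
    (11,2)@(23, 5): e=[92,8,4] → #
    (8,3)@(17, 7): e=[52,0,52] → #  [on edge]
    (9,3)@(19, 7): e=[60,12,32] → #
    (10,3)@(21, 7): e=[68,24,12] → #
    (11,3)@(23, 7): e=[76,36,-8] → ·
    (6,4)@(13, 9): e=[20,4,80] → #
    (7,4)@(15, 9): e=[28,16,60] → #
    (10,4)@(21, 9): e=[52,52,0] → ·  [on edge]
    (6,5)@(13, 11): e=[4,32,68] → #
    (10,5)@(21, 11): e=[36,80,-12] → ·
    (1,6)@(3, 13): e=[-52,0,156] → ·  [on edge]
    (6,6)@(13, 13): e=[-12,60,56] → ·
    (7,9)@(15, 19): e=[-52,156,0] → ·  [on edge]
  covered (13 px):
    · · · · · · · · · · · ·
    · · · · · · · · · · · ·
    · · · · · · · · · · · #
    · · · · · · · · # # # ·
    · · · · · · # # # # · ·
    · · · · · · # # # # · ·
    · · · · · · · · # · · ·
    · · · · · · · · · · · ·
    · · · · · · · · · · · ·
    · · · · · · · · · · · ·
T1:
  2·area = 104  (B↔C swapped to make it positive)
  edge (24, 4)→(10, 10): d=(-14,6) right/bottom  bias=-1
  edge (10, 10)→(16, 0): d=(6,-10) top-left  bias=+0
  edge (16, 0)→(24, 4): d=(8,4) right/bottom  bias=-1
    (8,0)@(17, 1): e=[84,16,4] → #
    (9,0)@(19, 1): e=[72,36,-4] → ·
    (7,1)@(15, 3): e=[68,8,28] → #
    (9,1)@(19, 3): e=[44,48,12] → #
    (10,1)@(21, 3): e=[32,68,4] → #
    (11,1)@(23, 3): e=[20,88,-4] → ·
    (6,2)@(13, 5): e=[52,0,52] → #  [on edge]
    (11,2)@(23, 5): e=[-8,100,12] → ·
    (6,3)@(13, 7): e=[24,12,68] → #
    (8,3)@(17, 7): e=[0,52,52] → ·  [on edge]
    (9,3)@(19, 7): e=[-12,72,44] → ·
    (10,3)@(21, 7): e=[-24,92,36] → ·
    (1,6)@(3, 13): e=[0,-52,156] → ·  [on edge]
    (3,7)@(7, 15): e=[-52,0,156] → ·  [on edge]
  covered (13 px):
    · · · · · · · · # · · ·
    · · · · · · · # # # # ·
    · · · · · · # # # # # ·
    · · · · · · # # · · · ·
    · · · · · # · · · · · ·
    · · · · · · · · · · · ·
    · · · · · · · · · · · ·
    · · · · · · · · · · · ·
    · · · · · · · · · · · ·
    · · · · · · · · · · · ·
T2:
  2·area = 131  (B↔C swapped to make it positive)
  edge (7, 9)→(22, 5): d=(15,-4) top-left  bias=+0
  edge (22, 5)→(6, 18): d=(-16,13) right/bottom  bias=-1
  edge (6, 18)→(7, 9): d=(1,-9) top-left  bias=+0
    (7,3)@(15, 7): e=[2,59,70] → #
    (8,3)@(17, 7): e=[10,33,88] → #
    (9,3)@(19, 7): e=[18,7,106] → #
    (10,3)@(21, 7): e=[26,-19,124] → ·
    (3,4)@(7, 9): e=[0,131,0] → #  [on edge]
    (4,4)@(9, 9): e=[8,105,18] → #
    (5,4)@(11, 9): e=[16,79,36] → #
    (6,4)@(13, 9): e=[24,53,54] → #
    (9,4)@(19, 9): e=[48,-25,108] → ·
    (3,5)@(7, 11): e=[30,99,2] → #
    (7,5)@(15, 11): e=[62,-5,74] → ·
    (8,5)@(17, 11): e=[70,-31,92] → ·
  covered (19 px):
    · · · · · · · · · · · ·
    · · · · · · · · · · · ·
    · · · · · · · · · · · ·
    · · · · · · · # # # · ·
    · · · # # # # # # · · ·
    · · · # # # # · · · · ·
    · · · # # # · · · · · ·
    · · · # # · · · · · · ·
    · · · # · · · · · · · ·
    · · · · · · · · · · · ·
T3:
  2·area = 160
  edge (20, 2)→(20, 12): d=(0,10) right/bottom  bias=-1
  edge (20, 12)→(4, 4): d=(-16,-8) top-left  bias=+0
  edge (4, 4)→(20, 2): d=(16,-2) top-left  bias=+0
    (6,1)@(13, 3): e=[70,88,2] → #
    (7,1)@(15, 3): e=[50,104,6] → #
    (8,1)@(17, 3): e=[30,120,10] → #
    (9,1)@(19, 3): e=[10,136,14] → #
    (10,1)@(21, 3): e=[-10,152,18] → ·
    (3,2)@(7, 5): e=[130,8,22] → #
    (4,2)@(9, 5): e=[110,24,26] → #
    (5,2)@(11, 5): e=[90,40,30] → #
    (10,2)@(21, 5): e=[-10,120,50] → ·
    (3,3)@(7, 7): e=[130,-24,54] → ·
    (4,3)@(9, 7): e=[110,-8,58] → ·
    (5,3)@(11, 7): e=[90,8,62] → #
  covered (20 px):
    · · · · · · · · · · · ·
    · · · · · · # # # # · ·
    · · · # # # # # # # · ·
    · · · · · # # # # # · ·
    · · · · · · · # # # · ·
    · · · · · · · · · # · ·
    · · · · · · · · · · · ·
    · · · · · · · · · · · ·
    · · · · · · · · · · · ·
    · · · · · · · · · · · ·

Z-buffer (winner per pixel, '.' = empty):
  . . . . . . . . 1 . . .
  . . . . . . 3 3 3 3 1 .
  . . . 3 3 3 3 3 3 3 1 0
  . . . . . 3 3 3 3 3 0 .
  . . . 2 2 2 2 3 3 3 . .
  . . . 2 2 2 2 0 0 3 . .
  . . . 2 2 2 . . 0 . . .
  . . . 2 2 . . . . . . .
  . . . 2 . . . . . . . .
  . . . . . . . . . . . .

Result: 3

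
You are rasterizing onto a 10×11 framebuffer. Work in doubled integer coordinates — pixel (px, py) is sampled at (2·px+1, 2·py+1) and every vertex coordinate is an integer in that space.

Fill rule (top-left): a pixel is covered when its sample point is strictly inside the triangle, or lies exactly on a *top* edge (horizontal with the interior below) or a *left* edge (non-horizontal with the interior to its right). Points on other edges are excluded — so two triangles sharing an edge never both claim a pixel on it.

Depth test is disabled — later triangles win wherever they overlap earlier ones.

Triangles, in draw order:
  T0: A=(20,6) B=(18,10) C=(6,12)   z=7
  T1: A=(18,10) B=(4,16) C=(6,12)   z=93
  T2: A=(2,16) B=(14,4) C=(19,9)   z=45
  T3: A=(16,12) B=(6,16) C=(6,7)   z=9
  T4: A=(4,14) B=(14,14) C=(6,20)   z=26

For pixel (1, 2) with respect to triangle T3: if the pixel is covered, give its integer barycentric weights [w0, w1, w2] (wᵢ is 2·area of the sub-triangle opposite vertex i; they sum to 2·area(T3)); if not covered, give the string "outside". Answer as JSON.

T0:
  2·area = 44
  edge (20, 6)→(18, 10): d=(-2,4) right/bottom  bias=-1
  edge (18, 10)→(6, 12): d=(-12,2) right/bottom  bias=-1
  edge (6, 12)→(20, 6): d=(14,-6) top-left  bias=+0
    (9,3)@(19, 7): e=[2,34,8] → █
    (6,4)@(13, 9): e=[22,22,0] → █  [on edge]
    (7,4)@(15, 9): e=[14,18,12] → █
    (8,4)@(17, 9): e=[6,14,24] → █
    (9,4)@(19, 9): e=[-2,10,36] → ·
    (4,5)@(9, 11): e=[34,6,4] → █
    (5,5)@(11, 11): e=[26,2,16] → █
    (6,5)@(13, 11): e=[18,-2,28] → ·
    (7,5)@(15, 11): e=[10,-6,40] → ·
    (8,5)@(17, 11): e=[2,-10,52] → ·
    (4,6)@(9, 13): e=[30,-18,32] → ·
    (5,6)@(11, 13): e=[22,-22,44] → ·
  covered (6 px):
    · · · · · · · · · ·
    · · · · · · · · · ·
    · · · · · · · · · ·
    · · · · · · · · · █
    · · · · · · █ █ █ ·
    · · · · █ █ · · · ·
    · · · · · · · · · ·
    · · · · · · · · · ·
    · · · · · · · · · ·
    · · · · · · · · · ·
    · · · · · · · · · ·
T1:
  2·area = 44
  edge (18, 10)→(4, 16): d=(-14,6) right/bottom  bias=-1
  edge (4, 16)→(6, 12): d=(2,-4) top-left  bias=+0
  edge (6, 12)→(18, 10): d=(12,-2) top-left  bias=+0
    (6,5)@(13, 11): e=[16,26,2] → █
    (7,5)@(15, 11): e=[4,34,6] → █
    (8,5)@(17, 11): e=[-8,42,10] → ·
    (3,6)@(7, 13): e=[24,6,14] → █
    (4,6)@(9, 13): e=[12,14,18] → █
    (5,6)@(11, 13): e=[0,22,22] → ·  [on edge]
    (6,6)@(13, 13): e=[-12,30,26] → ·
    (7,6)@(15, 13): e=[-24,38,30] → ·
    (2,7)@(5, 15): e=[8,2,34] → █
    (3,7)@(7, 15): e=[-4,10,38] → ·
    (4,7)@(9, 15): e=[-16,18,42] → ·
    (2,8)@(5, 17): e=[-20,6,58] → ·
  covered (5 px):
    · · · · · · · · · ·
    · · · · · · · · · ·
    · · · · · · · · · ·
    · · · · · · · · · ·
    · · · · · · · · · ·
    · · · · · · █ █ · ·
    · · · █ █ · · · · ·
    · · █ · · · · · · ·
    · · · · · · · · · ·
    · · · · · · · · · ·
    · · · · · · · · · ·
T2:
  2·area = 120
  edge (2, 16)→(14, 4): d=(12,-12) top-left  bias=+0
  edge (14, 4)→(19, 9): d=(5,5) right/bottom  bias=-1
  edge (19, 9)→(2, 16): d=(-17,7) right/bottom  bias=-1
    (5,0)@(11, 1): e=[-72,0,192] → ·  [on edge]
    (8,0)@(17, 1): e=[0,-30,150] → ·  [on edge]
    (6,1)@(13, 3): e=[-24,0,144] → ·  [on edge]
    (7,1)@(15, 3): e=[0,-10,130] → ·  [on edge]
    (6,2)@(13, 5): e=[0,10,110] → █  [on edge]
    (7,2)@(15, 5): e=[24,0,96] → ·  [on edge]
    (5,3)@(11, 7): e=[0,30,90] → █  [on edge]
    (7,3)@(15, 7): e=[48,10,62] → █
    (8,3)@(17, 7): e=[72,0,48] → ·  [on edge]
    (4,4)@(9, 9): e=[0,50,70] → █  [on edge]
    (8,4)@(17, 9): e=[96,10,14] → █
    (9,4)@(19, 9): e=[120,0,0] → ·  [on edge]
    (3,5)@(7, 11): e=[0,70,50] → █  [on edge]
    (2,6)@(5, 13): e=[0,90,30] → █  [on edge]
    (1,7)@(3, 15): e=[0,110,10] → █  [on edge]
    (0,8)@(1, 17): e=[0,130,-10] → ·  [on edge]
  covered (17 px):
    · · · · · · · · · ·
    · · · · · · · · · ·
    · · · · · · █ · · ·
    · · · · · █ █ █ · ·
    · · · · █ █ █ █ █ ·
    · · · █ █ █ █ · · ·
    · · █ █ █ · · · · ·
    · █ · · · · · · · ·
    · · · · · · · · · ·
    · · · · · · · · · ·
    · · · · · · · · · ·
T3:
  2·area = 90
  edge (16, 12)→(6, 16): d=(-10,4) right/bottom  bias=-1
  edge (6, 16)→(6, 7): d=(0,-9) top-left  bias=+0
  edge (6, 7)→(16, 12): d=(10,5) right/bottom  bias=-1
    (3,4)@(7, 9): e=[66,9,15] → █
    (4,4)@(9, 9): e=[58,27,5] → █
    (5,4)@(11, 9): e=[50,45,-5] → ·
    (3,5)@(7, 11): e=[46,9,35] → █
    (5,5)@(11, 11): e=[30,45,15] → █
    (6,5)@(13, 11): e=[22,63,5] → █
    (7,5)@(15, 11): e=[14,81,-5] → ·
    (3,6)@(7, 13): e=[26,9,55] → █
    (7,6)@(15, 13): e=[-6,81,15] → ·
    (3,7)@(7, 15): e=[6,9,75] → █
    (4,7)@(9, 15): e=[-2,27,65] → ·
    (5,7)@(11, 15): e=[-10,45,55] → ·
  covered (11 px):
    · · · · · · · · · ·
    · · · · · · · · · ·
    · · · · · · · · · ·
    · · · · · · · · · ·
    · · · █ █ · · · · ·
    · · · █ █ █ █ · · ·
    · · · █ █ █ █ · · ·
    · · · █ · · · · · ·
    · · · · · · · · · ·
    · · · · · · · · · ·
    · · · · · · · · · ·
T4:
  2·area = 60
  edge (4, 14)→(14, 14): d=(10,0) top-left  bias=+0
  edge (14, 14)→(6, 20): d=(-8,6) right/bottom  bias=-1
  edge (6, 20)→(4, 14): d=(-2,-6) top-left  bias=+0
    (0,2)@(1, 5): e=[-90,150,0] → ·  [on edge]
    (1,5)@(3, 11): e=[-30,90,0] → ·  [on edge]
    (2,7)@(5, 15): e=[10,46,4] → █
    (3,7)@(7, 15): e=[10,34,16] → █
    (4,7)@(9, 15): e=[10,22,28] → █
    (5,7)@(11, 15): e=[10,10,40] → █
    (6,7)@(13, 15): e=[10,-2,52] → ·
    (2,8)@(5, 17): e=[30,30,0] → █  [on edge]
    (5,8)@(11, 17): e=[30,-6,36] → ·
    (2,9)@(5, 19): e=[50,14,-4] → ·
    (3,9)@(7, 19): e=[50,2,8] → █
    (4,9)@(9, 19): e=[50,-10,20] → ·
  covered (8 px):
    · · · · · · · · · ·
    · · · · · · · · · ·
    · · · · · · · · · ·
    · · · · · · · · · ·
    · · · · · · · · · ·
    · · · · · · · · · ·
    · · · · · · · · · ·
    · · █ █ █ █ · · · ·
    · · █ █ █ · · · · ·
    · · · █ · · · · · ·
    · · · · · · · · · ·

Final: "outside"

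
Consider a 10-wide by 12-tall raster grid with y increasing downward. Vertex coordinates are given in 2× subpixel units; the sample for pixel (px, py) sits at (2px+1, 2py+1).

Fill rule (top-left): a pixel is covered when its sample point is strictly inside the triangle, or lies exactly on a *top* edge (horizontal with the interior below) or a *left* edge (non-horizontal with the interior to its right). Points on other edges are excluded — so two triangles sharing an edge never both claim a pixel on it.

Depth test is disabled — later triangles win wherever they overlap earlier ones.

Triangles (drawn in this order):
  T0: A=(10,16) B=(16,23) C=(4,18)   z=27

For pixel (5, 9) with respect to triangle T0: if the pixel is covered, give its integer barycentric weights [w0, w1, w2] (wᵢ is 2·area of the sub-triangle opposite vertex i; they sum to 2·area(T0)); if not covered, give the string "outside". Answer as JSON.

T0:
  2·area = 54
  edge (10, 16)→(16, 23): d=(6,7) right/bottom  bias=-1
  edge (16, 23)→(4, 18): d=(-12,-5) top-left  bias=+0
  edge (4, 18)→(10, 16): d=(6,-2) top-left  bias=+0
    (9,6)@(19, 13): e=[-81,135,0] → ·  [on edge]
    (6,7)@(13, 15): e=[-27,81,0] → ·  [on edge]
    (3,8)@(7, 17): e=[27,27,0] → █  [on edge]
    (4,8)@(9, 17): e=[13,37,4] → █
    (5,8)@(11, 17): e=[-1,47,8] → ·
    (0,9)@(1, 19): e=[81,-27,0] → ·  [on edge]
    (3,9)@(7, 19): e=[39,3,12] → █
    (5,9)@(11, 19): e=[11,23,20] → █
    (6,9)@(13, 19): e=[-3,33,24] → ·
    (3,10)@(7, 21): e=[51,-21,24] → ·
    (4,10)@(9, 21): e=[37,-11,28] → ·
    (5,10)@(11, 21): e=[23,-1,32] → ·
  covered (6 px):
    · · · · · · · · · ·
    · · · · · · · · · ·
    · · · · · · · · · ·
    · · · · · · · · · ·
    · · · · · · · · · ·
    · · · · · · · · · ·
    · · · · · · · · · ·
    · · · · · · · · · ·
    · · · █ █ · · · · ·
    · · · █ █ █ · · · ·
    · · · · · · █ · · ·
    · · · · · · · · · ·

Answer: [23,20,11]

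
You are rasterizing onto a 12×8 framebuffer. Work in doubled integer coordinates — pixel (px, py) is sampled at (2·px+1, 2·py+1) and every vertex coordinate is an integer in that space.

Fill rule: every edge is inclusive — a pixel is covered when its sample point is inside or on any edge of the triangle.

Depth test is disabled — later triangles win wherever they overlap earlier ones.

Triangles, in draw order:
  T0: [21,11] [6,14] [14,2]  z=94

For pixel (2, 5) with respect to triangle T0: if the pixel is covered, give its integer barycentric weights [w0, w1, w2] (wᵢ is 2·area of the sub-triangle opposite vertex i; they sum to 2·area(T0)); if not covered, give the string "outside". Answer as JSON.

T0:
  2·area = 156
  edge (21, 11)→(6, 14): d=(-15,3) inclusive
  edge (6, 14)→(14, 2): d=(8,-12) inclusive
  edge (14, 2)→(21, 11): d=(7,9) inclusive
    (6,2)@(13, 5): e=[114,12,30] → X
    (7,2)@(15, 5): e=[108,36,12] → X
    (8,2)@(17, 5): e=[102,60,-6] → .
    (5,3)@(11, 7): e=[90,4,62] → X
    (8,3)@(17, 7): e=[72,76,8] → X
    (9,3)@(19, 7): e=[66,100,-10] → .
    (5,4)@(11, 9): e=[60,20,76] → X
    (9,4)@(19, 9): e=[36,116,4] → X
    (10,4)@(21, 9): e=[30,140,-14] → .
    (4,5)@(9, 11): e=[36,12,108] → X
    (10,5)@(21, 11): e=[0,156,0] → X  [on edge]
    (11,5)@(23, 11): e=[-6,180,-18] → .
    (5,6)@(11, 13): e=[0,52,104] → X  [on edge]
    (0,7)@(1, 15): e=[0,-52,208] → .  [on edge]
  covered (21 px):
    . . . . . . . . . . . .
    . . . . . . . . . . . .
    . . . . . . X X . . . .
    . . . . . X X X X . . .
    . . . . . X X X X X . .
    . . . . X X X X X X X .
    . . . X X X . . . . . .
    . . . . . . . . . . . .

Final: "outside"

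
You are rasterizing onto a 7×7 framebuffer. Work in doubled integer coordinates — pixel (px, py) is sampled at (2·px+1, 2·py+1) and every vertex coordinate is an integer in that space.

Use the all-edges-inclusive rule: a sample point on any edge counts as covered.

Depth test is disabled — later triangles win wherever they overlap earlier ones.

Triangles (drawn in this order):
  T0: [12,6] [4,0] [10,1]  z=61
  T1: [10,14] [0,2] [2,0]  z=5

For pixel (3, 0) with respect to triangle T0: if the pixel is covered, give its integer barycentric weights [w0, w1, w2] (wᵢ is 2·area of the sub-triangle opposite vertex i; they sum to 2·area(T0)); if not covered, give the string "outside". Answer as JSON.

T0:
  2·area = 28
  edge (12, 6)→(4, 0): d=(-8,-6) inclusive
  edge (4, 0)→(10, 1): d=(6,1) inclusive
  edge (10, 1)→(12, 6): d=(2,5) inclusive
    (3,0)@(7, 1): e=[10,3,15] → X
    (4,0)@(9, 1): e=[22,1,5] → X
    (5,0)@(11, 1): e=[34,-1,-5] → .
    (3,1)@(7, 3): e=[-6,15,19] → .
    (4,1)@(9, 3): e=[6,13,9] → X
    (5,1)@(11, 3): e=[18,11,-1] → .
    (4,2)@(9, 5): e=[-10,25,13] → .
    (5,2)@(11, 5): e=[2,23,3] → X
    (6,2)@(13, 5): e=[14,21,-7] → .
    (5,3)@(11, 7): e=[-14,35,7] → .
  covered (4 px):
    . . . X X . .
    . . . . X . .
    . . . . . X .
    . . . . . . .
    . . . . . . .
    . . . . . . .
    . . . . . . .
T1:
  2·area = 44
  edge (10, 14)→(0, 2): d=(-10,-12) inclusive
  edge (0, 2)→(2, 0): d=(2,-2) inclusive
  edge (2, 0)→(10, 14): d=(8,14) inclusive
    (0,0)@(1, 1): e=[22,0,22] → X  [on edge]
    (1,0)@(3, 1): e=[46,4,-6] → .
    (0,1)@(1, 3): e=[2,4,38] → X
    (1,1)@(3, 3): e=[26,8,10] → X
    (2,1)@(5, 3): e=[50,12,-18] → .
    (0,2)@(1, 5): e=[-18,8,54] → .
    (1,2)@(3, 5): e=[6,12,26] → X
    (2,2)@(5, 5): e=[30,16,-2] → .
    (1,3)@(3, 7): e=[-14,16,42] → .
    (2,3)@(5, 7): e=[10,20,14] → X
    (3,3)@(7, 7): e=[34,24,-14] → .
    (2,4)@(5, 9): e=[-10,24,30] → .
  covered (6 px):
    X . . . . . .
    X X . . . . .
    . X . . . . .
    . . X . . . .
    . . . X . . .
    . . . . . . .
    . . . . . . .

Result: [3,15,10]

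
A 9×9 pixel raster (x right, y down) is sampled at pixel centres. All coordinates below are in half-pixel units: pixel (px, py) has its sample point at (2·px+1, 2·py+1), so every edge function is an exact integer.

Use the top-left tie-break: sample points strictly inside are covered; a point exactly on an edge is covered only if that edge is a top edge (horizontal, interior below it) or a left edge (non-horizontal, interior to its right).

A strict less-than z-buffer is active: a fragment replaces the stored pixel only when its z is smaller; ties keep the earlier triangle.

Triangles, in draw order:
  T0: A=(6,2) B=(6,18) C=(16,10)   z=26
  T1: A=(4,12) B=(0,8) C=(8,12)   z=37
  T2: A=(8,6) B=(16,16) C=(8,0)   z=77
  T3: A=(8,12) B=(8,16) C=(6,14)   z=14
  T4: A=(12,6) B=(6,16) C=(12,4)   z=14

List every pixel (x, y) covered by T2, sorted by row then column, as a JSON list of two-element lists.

T0:
  2·area = 160  (B↔C swapped to make it positive)
  edge (6, 2)→(16, 10): d=(10,8) right/bottom  bias=-1
  edge (16, 10)→(6, 18): d=(-10,8) right/bottom  bias=-1
  edge (6, 18)→(6, 2): d=(0,-16) top-left  bias=+0
    (3,1)@(7, 3): e=[2,142,16] → #
    (4,1)@(9, 3): e=[-14,126,48] → ·
    (3,2)@(7, 5): e=[22,122,16] → #
    (4,2)@(9, 5): e=[6,106,48] → #
    (5,2)@(11, 5): e=[-10,90,80] → ·
    (3,3)@(7, 7): e=[42,102,16] → #
    (5,3)@(11, 7): e=[10,70,80] → #
    (6,3)@(13, 7): e=[-6,54,112] → ·
    (3,4)@(7, 9): e=[62,82,16] → #
    (6,4)@(13, 9): e=[14,34,112] → #
    (7,4)@(15, 9): e=[-2,18,144] → ·
    (3,5)@(7, 11): e=[82,62,16] → #
  covered (20 px):
    · · · · · · · · ·
    · · · # · · · · ·
    · · · # # · · · ·
    · · · # # # · · ·
    · · · # # # # · ·
    · · · # # # # · ·
    · · · # # # · · ·
    · · · # # · · · ·
    · · · # · · · · ·
T1:
  2·area = 16
  edge (4, 12)→(0, 8): d=(-4,-4) top-left  bias=+0
  edge (0, 8)→(8, 12): d=(8,4) right/bottom  bias=-1
  edge (8, 12)→(4, 12): d=(-4,0) right/bottom  bias=-1
    (0,4)@(1, 9): e=[0,4,12] → #  [on edge]
    (1,4)@(3, 9): e=[8,-4,12] → ·
    (0,5)@(1, 11): e=[-8,20,4] → ·
    (1,5)@(3, 11): e=[0,12,4] → #  [on edge]
    (2,5)@(5, 11): e=[8,4,4] → #
    (3,5)@(7, 11): e=[16,-4,4] → ·
    (1,6)@(3, 13): e=[-8,28,-4] → ·
    (2,6)@(5, 13): e=[0,20,-4] → ·  [on edge]
    (3,7)@(7, 15): e=[0,28,-12] → ·  [on edge]
    (4,8)@(9, 17): e=[0,36,-20] → ·  [on edge]
  covered (3 px):
    · · · · · · · · ·
    · · · · · · · · ·
    · · · · · · · · ·
    · · · · · · · · ·
    # · · · · · · · ·
    · # # · · · · · ·
    · · · · · · · · ·
    · · · · · · · · ·
    · · · · · · · · ·
T2:
  2·area = 48  (B↔C swapped to make it positive)
  edge (8, 6)→(8, 0): d=(0,-6) top-left  bias=+0
  edge (8, 0)→(16, 16): d=(8,16) right/bottom  bias=-1
  edge (16, 16)→(8, 6): d=(-8,-10) top-left  bias=+0
    (4,1)@(9, 3): e=[6,8,34] → #
    (5,1)@(11, 3): e=[18,-24,54] → ·
    (4,2)@(9, 5): e=[6,24,18] → #
    (5,2)@(11, 5): e=[18,-8,38] → ·
    (4,3)@(9, 7): e=[6,40,2] → #
    (5,3)@(11, 7): e=[18,8,22] → #
    (6,3)@(13, 7): e=[30,-24,42] → ·
    (4,4)@(9, 9): e=[6,56,-14] → ·
    (5,4)@(11, 9): e=[18,24,6] → #
    (6,4)@(13, 9): e=[30,-8,26] → ·
    (5,5)@(11, 11): e=[18,40,-10] → ·
    (6,5)@(13, 11): e=[30,8,10] → #
  covered (6 px):
    · · · · · · · · ·
    · · · · # · · · ·
    · · · · # · · · ·
    · · · · # # · · ·
    · · · · · # · · ·
    · · · · · · # · ·
    · · · · · · · · ·
    · · · · · · · · ·
    · · · · · · · · ·
T3:
  2·area = 8
  edge (8, 12)→(8, 16): d=(0,4) right/bottom  bias=-1
  edge (8, 16)→(6, 14): d=(-2,-2) top-left  bias=+0
  edge (6, 14)→(8, 12): d=(2,-2) top-left  bias=+0
    (8,1)@(17, 3): e=[-36,44,0] → ·  [on edge]
    (7,2)@(15, 5): e=[-28,36,0] → ·  [on edge]
    (6,3)@(13, 7): e=[-20,28,0] → ·  [on edge]
    (0,4)@(1, 9): e=[28,0,-20] → ·  [on edge]
    (5,4)@(11, 9): e=[-12,20,0] → ·  [on edge]
    (1,5)@(3, 11): e=[20,0,-12] → ·  [on edge]
    (4,5)@(9, 11): e=[-4,12,0] → ·  [on edge]
    (2,6)@(5, 13): e=[12,0,-4] → ·  [on edge]
    (3,6)@(7, 13): e=[4,4,0] → #  [on edge]
    (4,6)@(9, 13): e=[-4,8,4] → ·
    (2,7)@(5, 15): e=[12,-4,0] → ·  [on edge]
    (3,7)@(7, 15): e=[4,0,4] → #  [on edge]
    (1,8)@(3, 17): e=[20,-12,0] → ·  [on edge]
    (4,8)@(9, 17): e=[-4,0,12] → ·  [on edge]
  covered (2 px):
    · · · · · · · · ·
    · · · · · · · · ·
    · · · · · · · · ·
    · · · · · · · · ·
    · · · · · · · · ·
    · · · · · · · · ·
    · · · # · · · · ·
    · · · # · · · · ·
    · · · · · · · · ·
T4:
  2·area = 12
  edge (12, 6)→(6, 16): d=(-6,10) right/bottom  bias=-1
  edge (6, 16)→(12, 4): d=(6,-12) top-left  bias=+0
  edge (12, 4)→(12, 6): d=(0,2) right/bottom  bias=-1
    (7,0)@(15, 1): e=[0,18,-6] → ·  [on edge]
    (5,3)@(11, 7): e=[4,6,2] → #
    (6,3)@(13, 7): e=[-16,30,-2] → ·
    (5,4)@(11, 9): e=[-8,18,2] → ·
    (4,5)@(9, 11): e=[0,6,6] → ·  [on edge]
  covered (1 px):
    · · · · · · · · ·
    · · · · · · · · ·
    · · · · · · · · ·
    · · · · · # · · ·
    · · · · · · · · ·
    · · · · · · · · ·
    · · · · · · · · ·
    · · · · · · · · ·
    · · · · · · · · ·

Result: [[4,1],[4,2],[4,3],[5,3],[5,4],[6,5]]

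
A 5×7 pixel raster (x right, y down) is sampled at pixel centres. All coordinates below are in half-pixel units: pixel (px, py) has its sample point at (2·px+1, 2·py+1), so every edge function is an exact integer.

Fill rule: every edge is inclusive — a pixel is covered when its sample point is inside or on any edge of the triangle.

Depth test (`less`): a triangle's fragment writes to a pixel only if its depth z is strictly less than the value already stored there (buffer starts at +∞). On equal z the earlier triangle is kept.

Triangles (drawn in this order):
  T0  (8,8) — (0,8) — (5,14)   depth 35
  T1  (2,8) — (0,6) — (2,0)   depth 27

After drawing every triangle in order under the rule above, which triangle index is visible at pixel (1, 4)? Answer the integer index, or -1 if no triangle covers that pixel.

T0:
  2·area = 48  (B↔C swapped to make it positive)
  edge (8, 8)→(5, 14): d=(-3,6) inclusive
  edge (5, 14)→(0, 8): d=(-5,-6) inclusive
  edge (0, 8)→(8, 8): d=(8,0) inclusive
    (0,4)@(1, 9): e=[39,1,8] → #
    (1,4)@(3, 9): e=[27,13,8] → #
    (2,4)@(5, 9): e=[15,25,8] → #
    (3,4)@(7, 9): e=[3,37,8] → #
    (4,4)@(9, 9): e=[-9,49,8] → ·
    (0,5)@(1, 11): e=[33,-9,24] → ·
    (1,5)@(3, 11): e=[21,3,24] → #
    (3,5)@(7, 11): e=[-3,27,24] → ·
    (1,6)@(3, 13): e=[15,-7,40] → ·
    (2,6)@(5, 13): e=[3,5,40] → #
    (3,6)@(7, 13): e=[-9,17,40] → ·
  covered (7 px):
    · · · · ·
    · · · · ·
    · · · · ·
    · · · · ·
    # # # # ·
    · # # · ·
    · · # · ·
T1:
  2·area = 16
  edge (2, 8)→(0, 6): d=(-2,-2) inclusive
  edge (0, 6)→(2, 0): d=(2,-6) inclusive
  edge (2, 0)→(2, 8): d=(0,8) inclusive
    (0,1)@(1, 3): e=[8,0,8] → #  [on edge]
    (1,1)@(3, 3): e=[12,12,-8] → ·
    (0,2)@(1, 5): e=[4,4,8] → #
    (1,2)@(3, 5): e=[8,16,-8] → ·
    (0,3)@(1, 7): e=[0,8,8] → #  [on edge]
    (1,3)@(3, 7): e=[4,20,-8] → ·
    (0,4)@(1, 9): e=[-4,12,8] → ·
    (1,4)@(3, 9): e=[0,24,-8] → ·  [on edge]
    (2,5)@(5, 11): e=[0,40,-24] → ·  [on edge]
    (3,6)@(7, 13): e=[0,56,-40] → ·  [on edge]
  covered (3 px):
    · · · · ·
    # · · · ·
    # · · · ·
    # · · · ·
    · · · · ·
    · · · · ·
    · · · · ·

Z-buffer (winner per pixel, '.' = empty):
  . . . . .
  1 . . . .
  1 . . . .
  1 . . . .
  0 0 0 0 .
  . 0 0 . .
  . . 0 . .

Result: 0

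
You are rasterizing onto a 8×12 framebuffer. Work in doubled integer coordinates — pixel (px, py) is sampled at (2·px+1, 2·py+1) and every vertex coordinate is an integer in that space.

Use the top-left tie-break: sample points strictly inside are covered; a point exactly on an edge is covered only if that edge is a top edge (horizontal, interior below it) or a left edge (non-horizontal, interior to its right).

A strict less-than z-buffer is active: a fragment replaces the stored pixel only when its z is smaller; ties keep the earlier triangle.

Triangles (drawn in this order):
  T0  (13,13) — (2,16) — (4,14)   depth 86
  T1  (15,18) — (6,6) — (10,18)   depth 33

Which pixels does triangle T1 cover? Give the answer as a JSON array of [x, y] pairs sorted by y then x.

T0:
  2·area = 16
  edge (13, 13)→(2, 16): d=(-11,3) right/bottom  bias=-1
  edge (2, 16)→(4, 14): d=(2,-2) top-left  bias=+0
  edge (4, 14)→(13, 13): d=(9,-1) top-left  bias=+0
    (7,1)@(15, 3): e=[104,0,-88] → .  [on edge]
    (6,2)@(13, 5): e=[88,0,-72] → .  [on edge]
    (5,3)@(11, 7): e=[72,0,-56] → .  [on edge]
    (4,4)@(9, 9): e=[56,0,-40] → .  [on edge]
    (3,5)@(7, 11): e=[40,0,-24] → .  [on edge]
    (2,6)@(5, 13): e=[24,0,-8] → .  [on edge]
    (6,6)@(13, 13): e=[0,16,0] → .  [on edge]
    (1,7)@(3, 15): e=[8,0,8] → X  [on edge]
    (2,7)@(5, 15): e=[2,4,10] → X
    (3,7)@(7, 15): e=[-4,8,12] → .
    (0,8)@(1, 17): e=[-8,0,24] → .  [on edge]
    (1,8)@(3, 17): e=[-14,4,26] → .
  covered (2 px):
    . . . . . . . .
    . . . . . . . .
    . . . . . . . .
    . . . . . . . .
    . . . . . . . .
    . . . . . . . .
    . . . . . . . .
    . X X . . . . .
    . . . . . . . .
    . . . . . . . .
    . . . . . . . .
    . . . . . . . .
T1:
  2·area = 60  (B↔C swapped to make it positive)
  edge (15, 18)→(10, 18): d=(-5,0) right/bottom  bias=-1
  edge (10, 18)→(6, 6): d=(-4,-12) top-left  bias=+0
  edge (6, 6)→(15, 18): d=(9,12) right/bottom  bias=-1
    (2,1)@(5, 3): e=[75,0,-15] → .  [on edge]
    (3,4)@(7, 9): e=[45,0,15] → X  [on edge]
    (4,4)@(9, 9): e=[45,24,-9] → .
    (3,5)@(7, 11): e=[35,-8,33] → .
    (4,5)@(9, 11): e=[35,16,9] → X
    (5,5)@(11, 11): e=[35,40,-15] → .
    (4,6)@(9, 13): e=[25,8,27] → X
    (5,6)@(11, 13): e=[25,32,3] → X
    (6,6)@(13, 13): e=[25,56,-21] → .
    (4,7)@(9, 15): e=[15,0,45] → X  [on edge]
    (6,7)@(13, 15): e=[15,48,-3] → .
    (4,8)@(9, 17): e=[5,-8,63] → .
    (5,10)@(11, 21): e=[-15,0,75] → .  [on edge]
  covered (8 px):
    . . . . . . . .
    . . . . . . . .
    . . . . . . . .
    . . . . . . . .
    . . . X . . . .
    . . . . X . . .
    . . . . X X . .
    . . . . X X . .
    . . . . . X X .
    . . . . . . . .
    . . . . . . . .
    . . . . . . . .

Final: [[3,4],[4,5],[4,6],[5,6],[4,7],[5,7],[5,8],[6,8]]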